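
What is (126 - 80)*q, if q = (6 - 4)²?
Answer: 184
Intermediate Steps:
q = 4 (q = 2² = 4)
(126 - 80)*q = (126 - 80)*4 = 46*4 = 184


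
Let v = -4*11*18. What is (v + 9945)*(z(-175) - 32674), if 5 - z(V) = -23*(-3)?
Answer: -299650914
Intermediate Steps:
z(V) = -64 (z(V) = 5 - (-23)*(-3) = 5 - 1*69 = 5 - 69 = -64)
v = -792 (v = -44*18 = -792)
(v + 9945)*(z(-175) - 32674) = (-792 + 9945)*(-64 - 32674) = 9153*(-32738) = -299650914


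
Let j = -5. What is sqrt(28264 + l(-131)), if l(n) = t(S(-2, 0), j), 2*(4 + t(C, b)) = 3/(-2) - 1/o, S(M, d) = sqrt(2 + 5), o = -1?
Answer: sqrt(113039)/2 ≈ 168.11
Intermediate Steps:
S(M, d) = sqrt(7)
t(C, b) = -17/4 (t(C, b) = -4 + (3/(-2) - 1/(-1))/2 = -4 + (3*(-1/2) - 1*(-1))/2 = -4 + (-3/2 + 1)/2 = -4 + (1/2)*(-1/2) = -4 - 1/4 = -17/4)
l(n) = -17/4
sqrt(28264 + l(-131)) = sqrt(28264 - 17/4) = sqrt(113039/4) = sqrt(113039)/2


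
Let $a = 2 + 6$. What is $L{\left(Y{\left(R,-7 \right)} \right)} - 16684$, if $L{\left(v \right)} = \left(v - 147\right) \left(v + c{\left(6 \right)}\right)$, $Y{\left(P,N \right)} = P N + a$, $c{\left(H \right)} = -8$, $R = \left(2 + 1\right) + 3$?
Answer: $-9082$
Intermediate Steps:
$R = 6$ ($R = 3 + 3 = 6$)
$a = 8$
$Y{\left(P,N \right)} = 8 + N P$ ($Y{\left(P,N \right)} = P N + 8 = N P + 8 = 8 + N P$)
$L{\left(v \right)} = \left(-147 + v\right) \left(-8 + v\right)$ ($L{\left(v \right)} = \left(v - 147\right) \left(v - 8\right) = \left(-147 + v\right) \left(-8 + v\right)$)
$L{\left(Y{\left(R,-7 \right)} \right)} - 16684 = \left(1176 + \left(8 - 42\right)^{2} - 155 \left(8 - 42\right)\right) - 16684 = \left(1176 + \left(-34\right)^{2} - -5270\right) - 16684 = \left(1176 + 1156 + 5270\right) - 16684 = 7602 - 16684 = -9082$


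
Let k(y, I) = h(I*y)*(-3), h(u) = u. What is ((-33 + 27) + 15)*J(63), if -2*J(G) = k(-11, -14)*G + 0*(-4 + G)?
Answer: 130977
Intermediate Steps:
k(y, I) = -3*I*y (k(y, I) = (I*y)*(-3) = -3*I*y)
J(G) = 231*G (J(G) = -((-3*(-14)*(-11))*G + 0*(-4 + G))/2 = -(-462*G + 0)/2 = -(-231)*G = 231*G)
((-33 + 27) + 15)*J(63) = ((-33 + 27) + 15)*(231*63) = (-6 + 15)*14553 = 9*14553 = 130977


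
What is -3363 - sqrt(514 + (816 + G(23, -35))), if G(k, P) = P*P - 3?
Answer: -3363 - 2*sqrt(638) ≈ -3413.5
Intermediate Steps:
G(k, P) = -3 + P**2 (G(k, P) = P**2 - 3 = -3 + P**2)
-3363 - sqrt(514 + (816 + G(23, -35))) = -3363 - sqrt(514 + (816 + (-3 + (-35)**2))) = -3363 - sqrt(514 + (816 + (-3 + 1225))) = -3363 - sqrt(514 + (816 + 1222)) = -3363 - sqrt(514 + 2038) = -3363 - sqrt(2552) = -3363 - 2*sqrt(638)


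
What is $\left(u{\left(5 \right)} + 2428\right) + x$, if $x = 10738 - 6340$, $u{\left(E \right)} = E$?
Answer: $6831$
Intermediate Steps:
$x = 4398$
$\left(u{\left(5 \right)} + 2428\right) + x = \left(5 + 2428\right) + 4398 = 2433 + 4398 = 6831$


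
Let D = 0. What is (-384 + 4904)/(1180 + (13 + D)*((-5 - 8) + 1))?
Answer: 565/128 ≈ 4.4141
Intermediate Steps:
(-384 + 4904)/(1180 + (13 + D)*((-5 - 8) + 1)) = (-384 + 4904)/(1180 + (13 + 0)*((-5 - 8) + 1)) = 4520/(1180 + 13*(-13 + 1)) = 4520/(1180 + 13*(-12)) = 4520/(1180 - 156) = 4520/1024 = 4520*(1/1024) = 565/128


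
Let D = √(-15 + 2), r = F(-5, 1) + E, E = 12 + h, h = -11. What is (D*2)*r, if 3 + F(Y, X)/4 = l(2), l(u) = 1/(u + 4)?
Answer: -62*I*√13/3 ≈ -74.515*I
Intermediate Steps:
l(u) = 1/(4 + u)
F(Y, X) = -34/3 (F(Y, X) = -12 + 4/(4 + 2) = -12 + 4/6 = -12 + 4*(⅙) = -12 + ⅔ = -34/3)
E = 1 (E = 12 - 11 = 1)
r = -31/3 (r = -34/3 + 1 = -31/3 ≈ -10.333)
D = I*√13 (D = √(-13) = I*√13 ≈ 3.6056*I)
(D*2)*r = ((I*√13)*2)*(-31/3) = (2*I*√13)*(-31/3) = -62*I*√13/3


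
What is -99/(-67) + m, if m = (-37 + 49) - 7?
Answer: 434/67 ≈ 6.4776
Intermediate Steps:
m = 5 (m = 12 - 7 = 5)
-99/(-67) + m = -99/(-67) + 5 = -1/67*(-99) + 5 = 99/67 + 5 = 434/67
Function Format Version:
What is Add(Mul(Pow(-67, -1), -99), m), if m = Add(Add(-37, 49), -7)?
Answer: Rational(434, 67) ≈ 6.4776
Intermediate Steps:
m = 5 (m = Add(12, -7) = 5)
Add(Mul(Pow(-67, -1), -99), m) = Add(Mul(Pow(-67, -1), -99), 5) = Add(Mul(Rational(-1, 67), -99), 5) = Add(Rational(99, 67), 5) = Rational(434, 67)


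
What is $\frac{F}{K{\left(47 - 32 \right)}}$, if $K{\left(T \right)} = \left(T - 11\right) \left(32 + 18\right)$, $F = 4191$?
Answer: $\frac{4191}{200} \approx 20.955$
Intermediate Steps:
$K{\left(T \right)} = -550 + 50 T$ ($K{\left(T \right)} = \left(-11 + T\right) 50 = -550 + 50 T$)
$\frac{F}{K{\left(47 - 32 \right)}} = \frac{4191}{-550 + 50 \left(47 - 32\right)} = \frac{4191}{-550 + 50 \cdot 15} = \frac{4191}{-550 + 750} = \frac{4191}{200}$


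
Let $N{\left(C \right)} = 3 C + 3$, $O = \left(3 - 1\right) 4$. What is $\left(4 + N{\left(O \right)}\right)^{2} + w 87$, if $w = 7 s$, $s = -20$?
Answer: $-11219$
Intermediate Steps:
$O = 8$ ($O = 2 \cdot 4 = 8$)
$N{\left(C \right)} = 3 + 3 C$
$w = -140$ ($w = 7 \left(-20\right) = -140$)
$\left(4 + N{\left(O \right)}\right)^{2} + w 87 = \left(4 + \left(3 + 3 \cdot 8\right)\right)^{2} - 12180 = \left(4 + \left(3 + 24\right)\right)^{2} - 12180 = \left(4 + 27\right)^{2} - 12180 = 31^{2} - 12180 = 961 - 12180 = -11219$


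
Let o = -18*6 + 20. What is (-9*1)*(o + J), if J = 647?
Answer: -5031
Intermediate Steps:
o = -88 (o = -108 + 20 = -88)
(-9*1)*(o + J) = (-9*1)*(-88 + 647) = -9*559 = -5031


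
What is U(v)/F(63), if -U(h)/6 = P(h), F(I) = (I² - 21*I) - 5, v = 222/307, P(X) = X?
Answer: -1332/810787 ≈ -0.0016428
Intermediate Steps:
v = 222/307 (v = 222*(1/307) = 222/307 ≈ 0.72313)
F(I) = -5 + I² - 21*I
U(h) = -6*h
U(v)/F(63) = (-6*222/307)/(-5 + 63² - 21*63) = -1332/(307*(-5 + 3969 - 1323)) = -1332/307/2641 = -1332/307*1/2641 = -1332/810787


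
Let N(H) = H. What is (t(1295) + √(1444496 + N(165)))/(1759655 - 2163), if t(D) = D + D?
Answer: 1295/878746 + √1444661/1757492 ≈ 0.0021576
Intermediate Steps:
t(D) = 2*D
(t(1295) + √(1444496 + N(165)))/(1759655 - 2163) = (2*1295 + √(1444496 + 165))/(1759655 - 2163) = (2590 + √1444661)/1757492 = (2590 + √1444661)*(1/1757492) = 1295/878746 + √1444661/1757492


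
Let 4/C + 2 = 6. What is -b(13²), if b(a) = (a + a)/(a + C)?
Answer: -169/85 ≈ -1.9882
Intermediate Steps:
C = 1 (C = 4/(-2 + 6) = 4/4 = 4*(¼) = 1)
b(a) = 2*a/(1 + a) (b(a) = (a + a)/(a + 1) = (2*a)/(1 + a) = 2*a/(1 + a))
-b(13²) = -2*13²/(1 + 13²) = -2*169/(1 + 169) = -2*169/170 = -1*169/85 = -169/85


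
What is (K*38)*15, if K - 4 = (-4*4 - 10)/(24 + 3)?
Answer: 15580/9 ≈ 1731.1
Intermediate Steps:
K = 82/27 (K = 4 + (-4*4 - 10)/(24 + 3) = 4 + (-16 - 10)/27 = 4 - 26*1/27 = 4 - 26/27 = 82/27 ≈ 3.0370)
(K*38)*15 = ((82/27)*38)*15 = (3116/27)*15 = 15580/9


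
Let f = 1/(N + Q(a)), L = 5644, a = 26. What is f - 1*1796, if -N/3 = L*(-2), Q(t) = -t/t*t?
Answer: -60773047/33838 ≈ -1796.0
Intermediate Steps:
Q(t) = -t
N = 33864 (N = -16932*(-2) = -3*(-11288) = 33864)
f = 1/33838 (f = 1/(33864 - 1*26) = 1/(33864 - 26) = 1/33838 ≈ 2.9553e-5)
f - 1*1796 = 1/33838 - 1*1796 = 1/33838 - 1796 = -60773047/33838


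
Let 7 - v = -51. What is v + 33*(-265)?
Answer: -8687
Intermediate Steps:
v = 58 (v = 7 - 1*(-51) = 7 + 51 = 58)
v + 33*(-265) = 58 + 33*(-265) = 58 - 8745 = -8687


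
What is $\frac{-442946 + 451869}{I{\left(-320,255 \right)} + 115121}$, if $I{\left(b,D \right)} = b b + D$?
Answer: $\frac{8923}{217776} \approx 0.040973$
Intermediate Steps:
$I{\left(b,D \right)} = D + b^{2}$ ($I{\left(b,D \right)} = b^{2} + D = D + b^{2}$)
$\frac{-442946 + 451869}{I{\left(-320,255 \right)} + 115121} = \frac{-442946 + 451869}{\left(255 + \left(-320\right)^{2}\right) + 115121} = \frac{8923}{\left(255 + 102400\right) + 115121} = \frac{8923}{102655 + 115121} = \frac{8923}{217776}$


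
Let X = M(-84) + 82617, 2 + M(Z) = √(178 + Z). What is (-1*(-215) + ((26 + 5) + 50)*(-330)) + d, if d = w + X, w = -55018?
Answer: 1082 + √94 ≈ 1091.7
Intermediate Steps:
M(Z) = -2 + √(178 + Z)
X = 82615 + √94 (X = (-2 + √(178 - 84)) + 82617 = (-2 + √94) + 82617 = 82615 + √94 ≈ 82625.)
d = 27597 + √94 (d = -55018 + (82615 + √94) = 27597 + √94 ≈ 27607.)
(-1*(-215) + ((26 + 5) + 50)*(-330)) + d = (-1*(-215) + ((26 + 5) + 50)*(-330)) + (27597 + √94) = (215 + (31 + 50)*(-330)) + (27597 + √94) = (215 + 81*(-330)) + (27597 + √94) = (215 - 26730) + (27597 + √94) = -26515 + (27597 + √94) = 1082 + √94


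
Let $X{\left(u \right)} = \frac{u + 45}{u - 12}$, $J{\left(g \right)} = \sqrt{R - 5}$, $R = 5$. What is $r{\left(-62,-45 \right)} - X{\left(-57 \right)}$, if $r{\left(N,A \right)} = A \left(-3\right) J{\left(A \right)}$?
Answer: $- \frac{4}{23} \approx -0.17391$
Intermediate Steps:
$J{\left(g \right)} = 0$ ($J{\left(g \right)} = \sqrt{5 - 5} = \sqrt{0} = 0$)
$X{\left(u \right)} = \frac{45 + u}{-12 + u}$
$r{\left(N,A \right)} = 0$ ($r{\left(N,A \right)} = A \left(-3\right) 0 = - 3 A 0 = 0$)
$r{\left(-62,-45 \right)} - X{\left(-57 \right)} = 0 - \frac{45 - 57}{-12 - 57} = 0 - \frac{1}{-69} \left(-12\right) = 0 - \left(- \frac{1}{69}\right) \left(-12\right) = 0 - \frac{4}{23} = - \frac{4}{23}$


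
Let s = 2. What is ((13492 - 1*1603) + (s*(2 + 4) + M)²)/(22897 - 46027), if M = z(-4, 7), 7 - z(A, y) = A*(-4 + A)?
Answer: -6029/11565 ≈ -0.52131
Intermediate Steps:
z(A, y) = 7 - A*(-4 + A)
M = -25 (M = 7 - 1*(-4)² + 4*(-4) = 7 - 1*16 - 16 = 7 - 16 - 16 = -25)
((13492 - 1*1603) + (s*(2 + 4) + M)²)/(22897 - 46027) = ((13492 - 1*1603) + (2*(2 + 4) - 25)²)/(22897 - 46027) = ((13492 - 1603) + (2*6 - 25)²)/(-23130) = (11889 + (12 - 25)²)*(-1/23130) = (11889 + (-13)²)*(-1/23130) = (11889 + 169)*(-1/23130) = 12058*(-1/23130) = -6029/11565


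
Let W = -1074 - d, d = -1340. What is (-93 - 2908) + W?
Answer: -2735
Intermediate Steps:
W = 266 (W = -1074 - 1*(-1340) = -1074 + 1340 = 266)
(-93 - 2908) + W = (-93 - 2908) + 266 = -3001 + 266 = -2735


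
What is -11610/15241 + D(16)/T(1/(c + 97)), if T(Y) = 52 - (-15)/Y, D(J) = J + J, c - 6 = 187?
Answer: -25309754/33545441 ≈ -0.75449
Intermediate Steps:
c = 193 (c = 6 + 187 = 193)
D(J) = 2*J
T(Y) = 52 + 15/Y
-11610/15241 + D(16)/T(1/(c + 97)) = -11610/15241 + (2*16)/(52 + 15/(1/(193 + 97))) = -11610*1/15241 + 32/(52 + 15/(1/290)) = -11610/15241 + 32/(52 + 15/(1/290)) = -11610/15241 + 32/(52 + 15*290) = -11610/15241 + 32/(52 + 4350) = -11610/15241 + 32/4402 = -11610/15241 + 32*(1/4402) = -11610/15241 + 16/2201 = -25309754/33545441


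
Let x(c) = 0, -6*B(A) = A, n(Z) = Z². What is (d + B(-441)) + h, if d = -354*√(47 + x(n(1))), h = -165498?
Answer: -330849/2 - 354*√47 ≈ -1.6785e+5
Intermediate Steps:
B(A) = -A/6
d = -354*√47 (d = -354*√(47 + 0) = -354*√47 ≈ -2426.9)
(d + B(-441)) + h = (-354*√47 - ⅙*(-441)) - 165498 = (-354*√47 + 147/2) - 165498 = (147/2 - 354*√47) - 165498 = -330849/2 - 354*√47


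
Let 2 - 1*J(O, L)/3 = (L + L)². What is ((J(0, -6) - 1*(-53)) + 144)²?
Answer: 52441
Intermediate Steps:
J(O, L) = 6 - 12*L² (J(O, L) = 6 - 3*(L + L)² = 6 - 3*4*L² = 6 - 12*L²)
((J(0, -6) - 1*(-53)) + 144)² = (((6 - 12*(-6)²) - 1*(-53)) + 144)² = (((6 - 12*36) + 53) + 144)² = (((6 - 432) + 53) + 144)² = ((-426 + 53) + 144)² = (-373 + 144)² = (-229)² = 52441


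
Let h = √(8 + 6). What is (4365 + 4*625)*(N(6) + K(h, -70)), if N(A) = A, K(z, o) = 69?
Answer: 514875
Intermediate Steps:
h = √14 ≈ 3.7417
(4365 + 4*625)*(N(6) + K(h, -70)) = (4365 + 4*625)*(6 + 69) = (4365 + 2500)*75 = 6865*75 = 514875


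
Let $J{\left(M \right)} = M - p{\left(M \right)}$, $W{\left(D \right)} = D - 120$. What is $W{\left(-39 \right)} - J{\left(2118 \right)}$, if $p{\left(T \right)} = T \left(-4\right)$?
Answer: $-10749$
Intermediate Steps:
$p{\left(T \right)} = - 4 T$
$W{\left(D \right)} = -120 + D$ ($W{\left(D \right)} = D - 120 = -120 + D$)
$J{\left(M \right)} = 5 M$ ($J{\left(M \right)} = M - - 4 M = M + 4 M = 5 M$)
$W{\left(-39 \right)} - J{\left(2118 \right)} = \left(-120 - 39\right) - 5 \cdot 2118 = -159 - 10590 = -10749$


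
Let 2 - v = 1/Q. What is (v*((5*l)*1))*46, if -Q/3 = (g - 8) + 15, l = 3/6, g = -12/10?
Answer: 20585/87 ≈ 236.61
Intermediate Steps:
g = -6/5 (g = -12*⅒ = -6/5 ≈ -1.2000)
l = ½ (l = 3*(⅙) = ½ ≈ 0.50000)
Q = -87/5 (Q = -3*((-6/5 - 8) + 15) = -3*(-46/5 + 15) = -3*29/5 = -87/5 ≈ -17.400)
v = 179/87 (v = 2 - 1/(-87/5) = 2 - 1*(-5/87) = 2 + 5/87 = 179/87 ≈ 2.0575)
(v*((5*l)*1))*46 = (179*((5*(½))*1)/87)*46 = (179*((5/2)*1)/87)*46 = ((179/87)*(5/2))*46 = (895/174)*46 = 20585/87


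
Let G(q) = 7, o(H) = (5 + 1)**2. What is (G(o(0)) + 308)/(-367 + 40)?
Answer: -105/109 ≈ -0.96330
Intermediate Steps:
o(H) = 36 (o(H) = 6**2 = 36)
(G(o(0)) + 308)/(-367 + 40) = (7 + 308)/(-367 + 40) = 315/(-327) = 315*(-1/327) = -105/109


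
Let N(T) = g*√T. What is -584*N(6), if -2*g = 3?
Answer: 876*√6 ≈ 2145.8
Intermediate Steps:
g = -3/2 (g = -½*3 = -3/2 ≈ -1.5000)
N(T) = -3*√T/2
-584*N(6) = -(-876)*√6 = 876*√6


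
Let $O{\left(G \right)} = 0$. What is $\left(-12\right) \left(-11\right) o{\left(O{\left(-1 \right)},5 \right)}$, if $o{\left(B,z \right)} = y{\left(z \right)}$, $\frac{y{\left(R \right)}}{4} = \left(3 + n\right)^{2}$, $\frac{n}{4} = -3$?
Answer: $42768$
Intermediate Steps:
$n = -12$ ($n = 4 \left(-3\right) = -12$)
$y{\left(R \right)} = 324$ ($y{\left(R \right)} = 4 \left(3 - 12\right)^{2} = 4 \left(-9\right)^{2} = 4 \cdot 81 = 324$)
$o{\left(B,z \right)} = 324$
$\left(-12\right) \left(-11\right) o{\left(O{\left(-1 \right)},5 \right)} = \left(-12\right) \left(-11\right) 324 = 132 \cdot 324 = 42768$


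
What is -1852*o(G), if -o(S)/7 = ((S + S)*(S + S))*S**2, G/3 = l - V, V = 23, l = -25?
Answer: 22297130827776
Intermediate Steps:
G = -144 (G = 3*(-25 - 1*23) = 3*(-25 - 23) = 3*(-48) = -144)
o(S) = -28*S**4 (o(S) = -7*(S + S)*(S + S)*S**2 = -7*(2*S)*(2*S)*S**2 = -7*4*S**2*S**2 = -28*S**4)
-1852*o(G) = -(-51856)*(-144)**4 = -(-51856)*429981696 = -1852*(-12039487488) = 22297130827776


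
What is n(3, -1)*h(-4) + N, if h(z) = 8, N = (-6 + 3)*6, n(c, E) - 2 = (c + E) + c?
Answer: 38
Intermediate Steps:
n(c, E) = 2 + E + 2*c (n(c, E) = 2 + ((c + E) + c) = 2 + ((E + c) + c) = 2 + (E + 2*c) = 2 + E + 2*c)
N = -18 (N = -3*6 = -18)
n(3, -1)*h(-4) + N = (2 - 1 + 2*3)*8 - 18 = (2 - 1 + 6)*8 - 18 = 7*8 - 18 = 56 - 18 = 38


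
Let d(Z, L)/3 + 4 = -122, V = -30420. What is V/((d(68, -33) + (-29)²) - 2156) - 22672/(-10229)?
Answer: 349549876/17317697 ≈ 20.185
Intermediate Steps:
d(Z, L) = -378 (d(Z, L) = -12 + 3*(-122) = -12 - 366 = -378)
V/((d(68, -33) + (-29)²) - 2156) - 22672/(-10229) = -30420/((-378 + (-29)²) - 2156) - 22672/(-10229) = -30420/((-378 + 841) - 2156) - 22672*(-1/10229) = -30420/(463 - 2156) + 22672/10229 = -30420/(-1693) + 22672/10229 = -30420*(-1/1693) + 22672/10229 = 30420/1693 + 22672/10229 = 349549876/17317697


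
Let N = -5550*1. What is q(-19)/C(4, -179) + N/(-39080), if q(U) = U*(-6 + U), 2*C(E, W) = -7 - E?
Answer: -3706495/42988 ≈ -86.222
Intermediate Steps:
C(E, W) = -7/2 - E/2 (C(E, W) = (-7 - E)/2 = -7/2 - E/2)
N = -5550
q(-19)/C(4, -179) + N/(-39080) = (-19*(-6 - 19))/(-7/2 - ½*4) - 5550/(-39080) = (-19*(-25))/(-7/2 - 2) - 5550*(-1/39080) = 475/(-11/2) + 555/3908 = 475*(-2/11) + 555/3908 = -950/11 + 555/3908 = -3706495/42988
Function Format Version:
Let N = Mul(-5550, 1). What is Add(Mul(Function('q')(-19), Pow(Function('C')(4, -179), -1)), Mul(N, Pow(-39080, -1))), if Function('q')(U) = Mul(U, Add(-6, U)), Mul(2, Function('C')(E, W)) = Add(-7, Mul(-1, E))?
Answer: Rational(-3706495, 42988) ≈ -86.222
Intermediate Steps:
Function('C')(E, W) = Add(Rational(-7, 2), Mul(Rational(-1, 2), E)) (Function('C')(E, W) = Mul(Rational(1, 2), Add(-7, Mul(-1, E))) = Add(Rational(-7, 2), Mul(Rational(-1, 2), E)))
N = -5550
Add(Mul(Function('q')(-19), Pow(Function('C')(4, -179), -1)), Mul(N, Pow(-39080, -1))) = Add(Mul(Mul(-19, Add(-6, -19)), Pow(Add(Rational(-7, 2), Mul(Rational(-1, 2), 4)), -1)), Mul(-5550, Pow(-39080, -1))) = Add(Mul(Mul(-19, -25), Pow(Add(Rational(-7, 2), -2), -1)), Mul(-5550, Rational(-1, 39080))) = Add(Mul(475, Pow(Rational(-11, 2), -1)), Rational(555, 3908)) = Add(Mul(475, Rational(-2, 11)), Rational(555, 3908)) = Add(Rational(-950, 11), Rational(555, 3908)) = Rational(-3706495, 42988)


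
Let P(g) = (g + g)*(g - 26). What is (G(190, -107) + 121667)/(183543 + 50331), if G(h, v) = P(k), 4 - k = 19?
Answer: 122897/233874 ≈ 0.52548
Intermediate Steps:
k = -15 (k = 4 - 1*19 = 4 - 19 = -15)
P(g) = 2*g*(-26 + g) (P(g) = (2*g)*(-26 + g) = 2*g*(-26 + g))
G(h, v) = 1230 (G(h, v) = 2*(-15)*(-26 - 15) = 2*(-15)*(-41) = 1230)
(G(190, -107) + 121667)/(183543 + 50331) = (1230 + 121667)/(183543 + 50331) = 122897/233874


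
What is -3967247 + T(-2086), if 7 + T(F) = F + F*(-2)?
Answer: -3965168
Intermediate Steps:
T(F) = -7 - F (T(F) = -7 + (F + F*(-2)) = -7 + (F - 2*F) = -7 - F)
-3967247 + T(-2086) = -3967247 + (-7 - 1*(-2086)) = -3967247 + (-7 + 2086) = -3967247 + 2079 = -3965168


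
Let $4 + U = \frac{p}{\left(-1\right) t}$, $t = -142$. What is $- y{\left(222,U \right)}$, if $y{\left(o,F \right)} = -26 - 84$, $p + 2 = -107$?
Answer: $110$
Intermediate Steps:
$p = -109$ ($p = -2 - 107 = -109$)
$U = - \frac{677}{142}$ ($U = -4 - \frac{109}{\left(-1\right) \left(-142\right)} = -4 - \frac{109}{142} = - \frac{677}{142} \approx -4.7676$)
$y{\left(o,F \right)} = -110$ ($y{\left(o,F \right)} = -26 - 84 = -110$)
$- y{\left(222,U \right)} = \left(-1\right) \left(-110\right) = 110$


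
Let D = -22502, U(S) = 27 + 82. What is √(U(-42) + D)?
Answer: 7*I*√457 ≈ 149.64*I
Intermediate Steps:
U(S) = 109
√(U(-42) + D) = √(109 - 22502) = √(-22393) = 7*I*√457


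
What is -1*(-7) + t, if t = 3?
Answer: 10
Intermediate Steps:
-1*(-7) + t = -1*(-7) + 3 = 7 + 3 = 10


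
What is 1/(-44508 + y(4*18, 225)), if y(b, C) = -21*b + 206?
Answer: -1/45814 ≈ -2.1827e-5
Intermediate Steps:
y(b, C) = 206 - 21*b
1/(-44508 + y(4*18, 225)) = 1/(-44508 + (206 - 84*18)) = 1/(-44508 + (206 - 21*72)) = 1/(-44508 + (206 - 1512)) = 1/(-44508 - 1306) = 1/(-45814) = -1/45814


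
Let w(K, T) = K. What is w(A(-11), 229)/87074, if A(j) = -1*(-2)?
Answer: 1/43537 ≈ 2.2969e-5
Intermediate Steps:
A(j) = 2
w(A(-11), 229)/87074 = 2/87074 = 2*(1/87074) = 1/43537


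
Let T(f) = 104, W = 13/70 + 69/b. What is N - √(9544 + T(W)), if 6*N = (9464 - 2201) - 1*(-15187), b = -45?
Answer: 11225/3 - 12*√67 ≈ 3643.4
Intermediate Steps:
W = -283/210 (W = 13/70 + 69/(-45) = 13*(1/70) + 69*(-1/45) = 13/70 - 23/15 = -283/210 ≈ -1.3476)
N = 11225/3 (N = ((9464 - 2201) - 1*(-15187))/6 = (7263 + 15187)/6 = (⅙)*22450 = 11225/3 ≈ 3741.7)
N - √(9544 + T(W)) = 11225/3 - √(9544 + 104) = 11225/3 - √9648 = 11225/3 - 12*√67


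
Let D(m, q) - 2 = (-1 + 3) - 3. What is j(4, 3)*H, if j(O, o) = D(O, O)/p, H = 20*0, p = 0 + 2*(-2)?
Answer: 0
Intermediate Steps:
p = -4 (p = 0 - 4 = -4)
D(m, q) = 1 (D(m, q) = 2 + ((-1 + 3) - 3) = 2 + (2 - 3) = 2 - 1 = 1)
H = 0
j(O, o) = -1/4 (j(O, o) = 1/(-4) = 1*(-1/4) = -1/4)
j(4, 3)*H = -1/4*0 = 0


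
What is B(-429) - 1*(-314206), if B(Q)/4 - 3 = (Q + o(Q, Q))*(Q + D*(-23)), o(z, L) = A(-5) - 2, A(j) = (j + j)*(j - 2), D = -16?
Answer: 402302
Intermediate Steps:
A(j) = 2*j*(-2 + j) (A(j) = (2*j)*(-2 + j) = 2*j*(-2 + j))
o(z, L) = 68 (o(z, L) = 2*(-5)*(-2 - 5) - 2 = 2*(-5)*(-7) - 2 = 70 - 2 = 68)
B(Q) = 12 + 4*(68 + Q)*(368 + Q) (B(Q) = 12 + 4*((Q + 68)*(Q - 16*(-23))) = 12 + 4*((68 + Q)*(Q + 368)) = 12 + 4*((68 + Q)*(368 + Q)) = 12 + 4*(68 + Q)*(368 + Q))
B(-429) - 1*(-314206) = (100108 + 4*(-429)**2 + 1744*(-429)) - 1*(-314206) = (100108 + 4*184041 - 748176) + 314206 = (100108 + 736164 - 748176) + 314206 = 88096 + 314206 = 402302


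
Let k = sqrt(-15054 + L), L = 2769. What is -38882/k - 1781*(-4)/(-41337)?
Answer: -7124/41337 + 38882*I*sqrt(1365)/4095 ≈ -0.17234 + 350.8*I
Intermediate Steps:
k = 3*I*sqrt(1365) (k = sqrt(-15054 + 2769) = sqrt(-12285) = 3*I*sqrt(1365) ≈ 110.84*I)
-38882/k - 1781*(-4)/(-41337) = -38882*(-I*sqrt(1365)/4095) - 1781*(-4)/(-41337) = -(-38882)*I*sqrt(1365)/4095 + 7124*(-1/41337) = 38882*I*sqrt(1365)/4095 - 7124/41337 = -7124/41337 + 38882*I*sqrt(1365)/4095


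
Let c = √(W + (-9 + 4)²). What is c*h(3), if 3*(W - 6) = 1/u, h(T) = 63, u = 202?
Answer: 21*√11384922/202 ≈ 350.78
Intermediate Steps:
W = 3637/606 (W = 6 + (⅓)/202 = 6 + (⅓)*(1/202) = 6 + 1/606 = 3637/606 ≈ 6.0016)
c = √11384922/606 (c = √(3637/606 + (-9 + 4)²) = √(3637/606 + (-5)²) = √(3637/606 + 25) = √(18787/606) = √11384922/606 ≈ 5.5679)
c*h(3) = (√11384922/606)*63 = 21*√11384922/202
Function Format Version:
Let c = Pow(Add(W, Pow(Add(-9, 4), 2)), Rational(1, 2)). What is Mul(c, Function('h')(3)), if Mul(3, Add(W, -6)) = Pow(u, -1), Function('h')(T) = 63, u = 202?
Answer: Mul(Rational(21, 202), Pow(11384922, Rational(1, 2))) ≈ 350.78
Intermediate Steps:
W = Rational(3637, 606) (W = Add(6, Mul(Rational(1, 3), Pow(202, -1))) = Add(6, Mul(Rational(1, 3), Rational(1, 202))) = Add(6, Rational(1, 606)) = Rational(3637, 606) ≈ 6.0016)
c = Mul(Rational(1, 606), Pow(11384922, Rational(1, 2))) (c = Pow(Add(Rational(3637, 606), Pow(Add(-9, 4), 2)), Rational(1, 2)) = Pow(Add(Rational(3637, 606), Pow(-5, 2)), Rational(1, 2)) = Pow(Add(Rational(3637, 606), 25), Rational(1, 2)) = Pow(Rational(18787, 606), Rational(1, 2)) = Mul(Rational(1, 606), Pow(11384922, Rational(1, 2))) ≈ 5.5679)
Mul(c, Function('h')(3)) = Mul(Mul(Rational(1, 606), Pow(11384922, Rational(1, 2))), 63) = Mul(Rational(21, 202), Pow(11384922, Rational(1, 2)))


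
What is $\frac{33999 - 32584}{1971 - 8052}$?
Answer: $- \frac{1415}{6081} \approx -0.23269$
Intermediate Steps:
$\frac{33999 - 32584}{1971 - 8052} = \frac{1415}{1971 - 8052} = \frac{1415}{-6081} = 1415 \left(- \frac{1}{6081}\right) = - \frac{1415}{6081}$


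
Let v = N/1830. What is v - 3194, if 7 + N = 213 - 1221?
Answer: -1169207/366 ≈ -3194.6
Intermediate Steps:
N = -1015 (N = -7 + (213 - 1221) = -7 - 1008 = -1015)
v = -203/366 (v = -1015/1830 = -1015*1/1830 = -203/366 ≈ -0.55464)
v - 3194 = -203/366 - 3194 = -1169207/366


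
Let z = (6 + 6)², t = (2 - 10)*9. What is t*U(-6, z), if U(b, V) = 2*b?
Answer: 864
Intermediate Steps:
t = -72 (t = -8*9 = -72)
z = 144 (z = 12² = 144)
t*U(-6, z) = -144*(-6) = -72*(-12) = 864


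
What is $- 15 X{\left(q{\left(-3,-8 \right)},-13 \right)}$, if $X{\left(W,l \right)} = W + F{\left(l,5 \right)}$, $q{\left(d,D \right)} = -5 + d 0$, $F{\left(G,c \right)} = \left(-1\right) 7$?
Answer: $180$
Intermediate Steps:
$F{\left(G,c \right)} = -7$
$q{\left(d,D \right)} = -5$ ($q{\left(d,D \right)} = -5 + 0 = -5$)
$X{\left(W,l \right)} = -7 + W$ ($X{\left(W,l \right)} = W - 7 = -7 + W$)
$- 15 X{\left(q{\left(-3,-8 \right)},-13 \right)} = - 15 \left(-7 - 5\right) = \left(-15\right) \left(-12\right) = 180$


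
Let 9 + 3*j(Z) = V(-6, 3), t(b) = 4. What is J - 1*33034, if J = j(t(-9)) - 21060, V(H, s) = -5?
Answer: -162296/3 ≈ -54099.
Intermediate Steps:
j(Z) = -14/3 (j(Z) = -3 + (⅓)*(-5) = -3 - 5/3 = -14/3)
J = -63194/3 (J = -14/3 - 21060 = -63194/3 ≈ -21065.)
J - 1*33034 = -63194/3 - 1*33034 = -63194/3 - 33034 = -162296/3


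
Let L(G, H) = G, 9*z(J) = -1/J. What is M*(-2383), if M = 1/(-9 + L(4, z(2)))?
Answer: 2383/5 ≈ 476.60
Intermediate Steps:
z(J) = -1/(9*J) (z(J) = (-1/J)/9 = -1/(9*J))
M = -1/5 (M = 1/(-9 + 4) = 1/(-5) = -1/5 ≈ -0.20000)
M*(-2383) = -1/5*(-2383) = 2383/5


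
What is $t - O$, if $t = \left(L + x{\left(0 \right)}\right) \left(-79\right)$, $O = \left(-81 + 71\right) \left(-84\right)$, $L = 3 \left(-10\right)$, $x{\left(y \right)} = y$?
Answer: $1530$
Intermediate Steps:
$L = -30$
$O = 840$ ($O = \left(-10\right) \left(-84\right) = 840$)
$t = 2370$ ($t = \left(-30 + 0\right) \left(-79\right) = \left(-30\right) \left(-79\right) = 2370$)
$t - O = 2370 - 840 = 1530$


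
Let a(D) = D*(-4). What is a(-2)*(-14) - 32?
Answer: -144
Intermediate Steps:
a(D) = -4*D
a(-2)*(-14) - 32 = -4*(-2)*(-14) - 32 = 8*(-14) - 32 = -112 - 32 = -144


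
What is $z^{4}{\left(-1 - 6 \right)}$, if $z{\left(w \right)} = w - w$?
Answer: $0$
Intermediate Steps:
$z{\left(w \right)} = 0$
$z^{4}{\left(-1 - 6 \right)} = 0^{4} = 0$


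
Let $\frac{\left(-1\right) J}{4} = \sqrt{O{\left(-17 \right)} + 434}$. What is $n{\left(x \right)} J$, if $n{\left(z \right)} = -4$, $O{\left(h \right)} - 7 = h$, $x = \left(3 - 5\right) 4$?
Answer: $32 \sqrt{106} \approx 329.46$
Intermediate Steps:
$x = -8$ ($x = \left(-2\right) 4 = -8$)
$O{\left(h \right)} = 7 + h$
$J = - 8 \sqrt{106}$ ($J = - 4 \sqrt{\left(7 - 17\right) + 434} = - 4 \sqrt{-10 + 434} = - 4 \sqrt{424} = - 4 \cdot 2 \sqrt{106} = - 8 \sqrt{106} \approx -82.365$)
$n{\left(x \right)} J = - 4 \left(- 8 \sqrt{106}\right) = 32 \sqrt{106}$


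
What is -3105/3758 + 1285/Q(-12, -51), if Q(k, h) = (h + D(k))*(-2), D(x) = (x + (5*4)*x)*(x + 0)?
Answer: -5822840/5586267 ≈ -1.0423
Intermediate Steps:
D(x) = 21*x² (D(x) = (x + 20*x)*x = (21*x)*x = 21*x²)
Q(k, h) = -42*k² - 2*h (Q(k, h) = (h + 21*k²)*(-2) = -42*k² - 2*h)
-3105/3758 + 1285/Q(-12, -51) = -3105/3758 + 1285/(-42*(-12)² - 2*(-51)) = -3105*1/3758 + 1285/(-42*144 + 102) = -3105/3758 + 1285/(-6048 + 102) = -3105/3758 + 1285/(-5946) = -3105/3758 + 1285*(-1/5946) = -3105/3758 - 1285/5946 = -5822840/5586267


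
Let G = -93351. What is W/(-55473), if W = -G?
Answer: -31117/18491 ≈ -1.6828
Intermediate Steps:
W = 93351 (W = -1*(-93351) = 93351)
W/(-55473) = 93351/(-55473) = 93351*(-1/55473) = -31117/18491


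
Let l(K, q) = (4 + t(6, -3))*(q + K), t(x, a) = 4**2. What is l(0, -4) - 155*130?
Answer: -20230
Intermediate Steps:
t(x, a) = 16
l(K, q) = 20*K + 20*q (l(K, q) = (4 + 16)*(q + K) = 20*(K + q) = 20*K + 20*q)
l(0, -4) - 155*130 = (20*0 + 20*(-4)) - 155*130 = (0 - 80) - 20150 = -80 - 20150 = -20230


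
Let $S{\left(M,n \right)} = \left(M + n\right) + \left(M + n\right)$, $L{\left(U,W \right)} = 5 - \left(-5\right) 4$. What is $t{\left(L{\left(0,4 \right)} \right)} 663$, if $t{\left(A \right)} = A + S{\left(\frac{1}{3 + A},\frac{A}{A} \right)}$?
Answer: $\frac{251277}{14} \approx 17948.0$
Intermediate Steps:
$L{\left(U,W \right)} = 25$ ($L{\left(U,W \right)} = 5 - -20 = 5 + 20 = 25$)
$S{\left(M,n \right)} = 2 M + 2 n$
$t{\left(A \right)} = 2 + A + \frac{2}{3 + A}$ ($t{\left(A \right)} = A + \left(\frac{2}{3 + A} + 2 \frac{A}{A}\right) = A + \left(\frac{2}{3 + A} + 2 \cdot 1\right) = A + \left(\frac{2}{3 + A} + 2\right) = A + \left(2 + \frac{2}{3 + A}\right) = 2 + A + \frac{2}{3 + A}$)
$t{\left(L{\left(0,4 \right)} \right)} 663 = \frac{2 + \left(2 + 25\right) \left(3 + 25\right)}{3 + 25} \cdot 663 = \frac{2 + 27 \cdot 28}{28} \cdot 663 = \frac{2 + 756}{28} \cdot 663 = \frac{1}{28} \cdot 758 \cdot 663 = \frac{379}{14} \cdot 663 = \frac{251277}{14}$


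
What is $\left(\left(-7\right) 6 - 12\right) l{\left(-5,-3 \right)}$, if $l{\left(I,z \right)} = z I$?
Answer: $-810$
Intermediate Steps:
$l{\left(I,z \right)} = I z$
$\left(\left(-7\right) 6 - 12\right) l{\left(-5,-3 \right)} = \left(\left(-7\right) 6 - 12\right) \left(\left(-5\right) \left(-3\right)\right) = \left(-42 - 12\right) 15 = \left(-54\right) 15 = -810$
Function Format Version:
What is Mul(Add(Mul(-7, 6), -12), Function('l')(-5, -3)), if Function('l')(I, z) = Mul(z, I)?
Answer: -810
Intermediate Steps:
Function('l')(I, z) = Mul(I, z)
Mul(Add(Mul(-7, 6), -12), Function('l')(-5, -3)) = Mul(Add(Mul(-7, 6), -12), Mul(-5, -3)) = Mul(Add(-42, -12), 15) = Mul(-54, 15) = -810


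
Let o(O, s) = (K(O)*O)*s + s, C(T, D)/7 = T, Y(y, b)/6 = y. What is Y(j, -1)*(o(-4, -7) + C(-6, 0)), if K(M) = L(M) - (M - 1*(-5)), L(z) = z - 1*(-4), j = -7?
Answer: 3234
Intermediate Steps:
Y(y, b) = 6*y
L(z) = 4 + z (L(z) = z + 4 = 4 + z)
K(M) = -1 (K(M) = (4 + M) - (M - 1*(-5)) = (4 + M) - (M + 5) = (4 + M) - (5 + M) = (4 + M) + (-5 - M) = -1)
C(T, D) = 7*T
o(O, s) = s - O*s (o(O, s) = (-O)*s + s = -O*s + s = s - O*s)
Y(j, -1)*(o(-4, -7) + C(-6, 0)) = (6*(-7))*(-7*(1 - 1*(-4)) + 7*(-6)) = -42*(-7*(1 + 4) - 42) = -42*(-7*5 - 42) = -42*(-35 - 42) = -42*(-77) = 3234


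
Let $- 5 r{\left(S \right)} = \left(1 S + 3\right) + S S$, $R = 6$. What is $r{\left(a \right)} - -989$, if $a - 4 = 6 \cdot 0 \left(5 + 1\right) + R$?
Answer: $\frac{4832}{5} \approx 966.4$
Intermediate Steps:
$a = 10$ ($a = 4 + \left(6 \cdot 0 \left(5 + 1\right) + 6\right) = 4 + \left(6 \cdot 0 \cdot 6 + 6\right) = 4 + \left(6 \cdot 0 + 6\right) = 4 + \left(0 + 6\right) = 4 + 6 = 10$)
$r{\left(S \right)} = - \frac{3}{5} - \frac{S}{5} - \frac{S^{2}}{5}$ ($r{\left(S \right)} = - \frac{\left(1 S + 3\right) + S S}{5} = - \frac{\left(S + 3\right) + S^{2}}{5} = - \frac{\left(3 + S\right) + S^{2}}{5} = - \frac{3 + S + S^{2}}{5} = - \frac{3}{5} - \frac{S}{5} - \frac{S^{2}}{5}$)
$r{\left(a \right)} - -989 = \left(- \frac{3}{5} - 2 - \frac{10^{2}}{5}\right) - -989 = \left(- \frac{3}{5} - 2 - 20\right) + 989 = - \frac{113}{5} + 989 = \frac{4832}{5}$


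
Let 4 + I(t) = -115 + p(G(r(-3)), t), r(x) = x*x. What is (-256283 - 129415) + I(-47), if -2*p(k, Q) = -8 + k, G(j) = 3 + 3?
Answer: -385816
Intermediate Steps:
r(x) = x**2
G(j) = 6
p(k, Q) = 4 - k/2 (p(k, Q) = -(-8 + k)/2 = 4 - k/2)
I(t) = -118 (I(t) = -4 + (-115 + (4 - 1/2*6)) = -4 + (-115 + (4 - 3)) = -4 + (-115 + 1) = -4 - 114 = -118)
(-256283 - 129415) + I(-47) = (-256283 - 129415) - 118 = -385698 - 118 = -385816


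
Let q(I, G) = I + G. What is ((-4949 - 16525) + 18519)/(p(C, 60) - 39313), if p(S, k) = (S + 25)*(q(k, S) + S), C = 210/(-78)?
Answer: 166465/2145999 ≈ 0.077570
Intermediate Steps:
C = -35/13 (C = 210*(-1/78) = -35/13 ≈ -2.6923)
q(I, G) = G + I
p(S, k) = (25 + S)*(k + 2*S) (p(S, k) = (S + 25)*((S + k) + S) = (25 + S)*(k + 2*S))
((-4949 - 16525) + 18519)/(p(C, 60) - 39313) = ((-4949 - 16525) + 18519)/(((-35/13)**2 + 25*60 + 50*(-35/13) - 35*(-35/13 + 60)/13) - 39313) = (-21474 + 18519)/((1225/169 + 1500 - 1750/13 - 35/13*745/13) - 39313) = -2955/((1225/169 + 1500 - 1750/13 - 26075/169) - 39313) = -2955/(205900/169 - 39313) = -2955/(-6437997/169) = -2955*(-169/6437997) = 166465/2145999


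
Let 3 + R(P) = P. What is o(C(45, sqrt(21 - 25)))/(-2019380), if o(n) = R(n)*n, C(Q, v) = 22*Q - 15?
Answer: -47385/100969 ≈ -0.46930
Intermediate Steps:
C(Q, v) = -15 + 22*Q
R(P) = -3 + P
o(n) = n*(-3 + n) (o(n) = (-3 + n)*n = n*(-3 + n))
o(C(45, sqrt(21 - 25)))/(-2019380) = ((-15 + 22*45)*(-3 + (-15 + 22*45)))/(-2019380) = ((-15 + 990)*(-3 + (-15 + 990)))*(-1/2019380) = (975*(-3 + 975))*(-1/2019380) = (975*972)*(-1/2019380) = 947700*(-1/2019380) = -47385/100969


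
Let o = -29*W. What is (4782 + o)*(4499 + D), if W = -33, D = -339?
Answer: 23874240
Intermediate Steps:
o = 957 (o = -29*(-33) = 957)
(4782 + o)*(4499 + D) = (4782 + 957)*(4499 - 339) = 5739*4160 = 23874240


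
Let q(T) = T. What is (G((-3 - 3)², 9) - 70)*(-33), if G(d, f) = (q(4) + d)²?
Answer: -50490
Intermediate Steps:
G(d, f) = (4 + d)²
(G((-3 - 3)², 9) - 70)*(-33) = ((4 + (-3 - 3)²)² - 70)*(-33) = ((4 + (-6)²)² - 70)*(-33) = ((4 + 36)² - 70)*(-33) = (40² - 70)*(-33) = (1600 - 70)*(-33) = 1530*(-33) = -50490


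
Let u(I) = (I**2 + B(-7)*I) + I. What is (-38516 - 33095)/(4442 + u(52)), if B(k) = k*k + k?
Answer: -71611/9382 ≈ -7.6328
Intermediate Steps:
B(k) = k + k**2 (B(k) = k**2 + k = k + k**2)
u(I) = I**2 + 43*I (u(I) = (I**2 + (-7*(1 - 7))*I) + I = (I**2 + (-7*(-6))*I) + I = (I**2 + 42*I) + I = I**2 + 43*I)
(-38516 - 33095)/(4442 + u(52)) = (-38516 - 33095)/(4442 + 52*(43 + 52)) = -71611/(4442 + 52*95) = -71611/(4442 + 4940) = -71611/9382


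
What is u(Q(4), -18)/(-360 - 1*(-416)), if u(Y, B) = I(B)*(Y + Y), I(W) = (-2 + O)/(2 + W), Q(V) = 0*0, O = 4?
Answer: 0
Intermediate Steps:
Q(V) = 0
I(W) = 2/(2 + W) (I(W) = (-2 + 4)/(2 + W) = 2/(2 + W))
u(Y, B) = 4*Y/(2 + B) (u(Y, B) = (2/(2 + B))*(Y + Y) = (2/(2 + B))*(2*Y) = 4*Y/(2 + B))
u(Q(4), -18)/(-360 - 1*(-416)) = (4*0/(2 - 18))/(-360 - 1*(-416)) = (4*0/(-16))/(-360 + 416) = (4*0*(-1/16))/56 = 0*(1/56) = 0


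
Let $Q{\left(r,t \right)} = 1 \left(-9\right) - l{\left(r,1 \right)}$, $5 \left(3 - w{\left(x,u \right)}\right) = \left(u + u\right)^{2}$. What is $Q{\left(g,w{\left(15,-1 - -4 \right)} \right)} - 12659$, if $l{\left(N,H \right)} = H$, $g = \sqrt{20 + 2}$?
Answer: $-12669$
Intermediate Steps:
$w{\left(x,u \right)} = 3 - \frac{4 u^{2}}{5}$ ($w{\left(x,u \right)} = 3 - \frac{\left(u + u\right)^{2}}{5} = 3 - \frac{\left(2 u\right)^{2}}{5} = 3 - \frac{4 u^{2}}{5}$)
$g = \sqrt{22} \approx 4.6904$
$Q{\left(r,t \right)} = -10$ ($Q{\left(r,t \right)} = 1 \left(-9\right) - 1 = -9 - 1 = -10$)
$Q{\left(g,w{\left(15,-1 - -4 \right)} \right)} - 12659 = -10 - 12659 = -12669$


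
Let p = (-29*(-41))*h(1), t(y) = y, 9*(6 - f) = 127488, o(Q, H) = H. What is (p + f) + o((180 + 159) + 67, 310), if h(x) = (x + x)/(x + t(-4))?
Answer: -14642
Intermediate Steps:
f = -42478/3 (f = 6 - ⅑*127488 = 6 - 42496/3 = -42478/3 ≈ -14159.)
h(x) = 2*x/(-4 + x) (h(x) = (x + x)/(x - 4) = (2*x)/(-4 + x) = 2*x/(-4 + x))
p = -2378/3 (p = (-29*(-41))*(2*1/(-4 + 1)) = 1189*(2*1/(-3)) = 1189*(2*1*(-⅓)) = 1189*(-⅔) = -2378/3 ≈ -792.67)
(p + f) + o((180 + 159) + 67, 310) = (-2378/3 - 42478/3) + 310 = -14952 + 310 = -14642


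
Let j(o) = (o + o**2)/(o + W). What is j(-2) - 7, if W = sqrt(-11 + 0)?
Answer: -109/15 - 2*I*sqrt(11)/15 ≈ -7.2667 - 0.44222*I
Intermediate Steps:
W = I*sqrt(11) (W = sqrt(-11) = I*sqrt(11) ≈ 3.3166*I)
j(o) = (o + o**2)/(o + I*sqrt(11))
j(-2) - 7 = -2*(1 - 2)/(-2 + I*sqrt(11)) - 7 = -2*(-1)/(-2 + I*sqrt(11)) - 7 = 2/(-2 + I*sqrt(11)) - 7 = -7 + 2/(-2 + I*sqrt(11))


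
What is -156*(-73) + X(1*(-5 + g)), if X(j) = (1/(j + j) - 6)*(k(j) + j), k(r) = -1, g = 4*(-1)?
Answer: 103037/9 ≈ 11449.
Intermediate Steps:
g = -4
X(j) = (-1 + j)*(-6 + 1/(2*j)) (X(j) = (1/(j + j) - 6)*(-1 + j) = (1/(2*j) - 6)*(-1 + j) = (-6 + 1/(2*j))*(-1 + j) = (-1 + j)*(-6 + 1/(2*j)))
-156*(-73) + X(1*(-5 + g)) = -156*(-73) + (13/2 - 6*(-5 - 4) - 1/(2*(-5 - 4))) = 11388 + (13/2 - 6*(-9) - 1/(2*(1*(-9)))) = 11388 + (13/2 - 6*(-9) - ½/(-9)) = 11388 + (13/2 + 54 - ½*(-⅑)) = 11388 + (13/2 + 54 + 1/18) = 11388 + 545/9 = 103037/9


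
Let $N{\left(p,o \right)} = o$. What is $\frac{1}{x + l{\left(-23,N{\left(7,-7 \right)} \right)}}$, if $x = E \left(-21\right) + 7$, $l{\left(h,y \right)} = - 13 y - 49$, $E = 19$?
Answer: $- \frac{1}{350} \approx -0.0028571$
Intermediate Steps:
$l{\left(h,y \right)} = -49 - 13 y$
$x = -392$ ($x = 19 \left(-21\right) + 7 = -399 + 7 = -392$)
$\frac{1}{x + l{\left(-23,N{\left(7,-7 \right)} \right)}} = \frac{1}{-392 - -42} = \frac{1}{-392 + \left(-49 + 91\right)} = \frac{1}{-392 + 42} = \frac{1}{-350} = - \frac{1}{350}$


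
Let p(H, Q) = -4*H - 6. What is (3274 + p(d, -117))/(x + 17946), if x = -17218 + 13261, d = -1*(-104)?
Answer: 2852/13989 ≈ 0.20387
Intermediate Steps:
d = 104
p(H, Q) = -6 - 4*H
x = -3957
(3274 + p(d, -117))/(x + 17946) = (3274 + (-6 - 4*104))/(-3957 + 17946) = (3274 + (-6 - 416))/13989 = (3274 - 422)*(1/13989) = 2852*(1/13989) = 2852/13989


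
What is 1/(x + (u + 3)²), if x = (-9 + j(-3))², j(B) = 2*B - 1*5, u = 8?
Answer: 1/521 ≈ 0.0019194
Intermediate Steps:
j(B) = -5 + 2*B (j(B) = 2*B - 5 = -5 + 2*B)
x = 400 (x = (-9 + (-5 + 2*(-3)))² = (-9 + (-5 - 6))² = (-9 - 11)² = (-20)² = 400)
1/(x + (u + 3)²) = 1/(400 + (8 + 3)²) = 1/(400 + 11²) = 1/(400 + 121) = 1/521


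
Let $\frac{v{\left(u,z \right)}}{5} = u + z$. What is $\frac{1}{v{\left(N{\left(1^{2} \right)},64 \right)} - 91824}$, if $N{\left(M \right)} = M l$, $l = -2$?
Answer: $- \frac{1}{91514} \approx -1.0927 \cdot 10^{-5}$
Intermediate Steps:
$N{\left(M \right)} = - 2 M$ ($N{\left(M \right)} = M \left(-2\right) = - 2 M$)
$v{\left(u,z \right)} = 5 u + 5 z$ ($v{\left(u,z \right)} = 5 \left(u + z\right) = 5 u + 5 z$)
$\frac{1}{v{\left(N{\left(1^{2} \right)},64 \right)} - 91824} = \frac{1}{\left(5 \left(- 2 \cdot 1^{2}\right) + 5 \cdot 64\right) - 91824} = \frac{1}{\left(5 \left(\left(-2\right) 1\right) + 320\right) - 91824} = \frac{1}{\left(5 \left(-2\right) + 320\right) - 91824} = \frac{1}{\left(-10 + 320\right) - 91824} = \frac{1}{310 - 91824} = \frac{1}{-91514} = - \frac{1}{91514}$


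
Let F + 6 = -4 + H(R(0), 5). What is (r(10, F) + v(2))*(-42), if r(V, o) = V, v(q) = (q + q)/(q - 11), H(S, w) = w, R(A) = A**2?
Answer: -1204/3 ≈ -401.33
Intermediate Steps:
v(q) = 2*q/(-11 + q) (v(q) = (2*q)/(-11 + q) = 2*q/(-11 + q))
F = -5 (F = -6 + (-4 + 5) = -6 + 1 = -5)
(r(10, F) + v(2))*(-42) = (10 + 2*2/(-11 + 2))*(-42) = (10 + 2*2/(-9))*(-42) = (10 + 2*2*(-1/9))*(-42) = (10 - 4/9)*(-42) = (86/9)*(-42) = -1204/3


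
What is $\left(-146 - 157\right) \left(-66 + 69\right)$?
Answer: $-909$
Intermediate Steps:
$\left(-146 - 157\right) \left(-66 + 69\right) = \left(-303\right) 3 = -909$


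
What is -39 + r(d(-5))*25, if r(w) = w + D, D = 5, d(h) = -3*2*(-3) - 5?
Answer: 411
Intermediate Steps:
d(h) = 13 (d(h) = -6*(-3) - 5 = 18 - 5 = 13)
r(w) = 5 + w (r(w) = w + 5 = 5 + w)
-39 + r(d(-5))*25 = -39 + (5 + 13)*25 = -39 + 18*25 = -39 + 450 = 411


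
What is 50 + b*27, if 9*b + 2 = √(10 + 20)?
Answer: 44 + 3*√30 ≈ 60.432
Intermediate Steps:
b = -2/9 + √30/9 (b = -2/9 + √(10 + 20)/9 = -2/9 + √30/9 ≈ 0.38636)
50 + b*27 = 50 + (-2/9 + √30/9)*27 = 50 + (-6 + 3*√30) = 44 + 3*√30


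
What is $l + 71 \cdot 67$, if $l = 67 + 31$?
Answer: $4855$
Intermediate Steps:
$l = 98$
$l + 71 \cdot 67 = 98 + 71 \cdot 67 = 98 + 4757 = 4855$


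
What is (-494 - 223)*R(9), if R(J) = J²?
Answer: -58077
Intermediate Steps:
(-494 - 223)*R(9) = (-494 - 223)*9² = -717*81 = -58077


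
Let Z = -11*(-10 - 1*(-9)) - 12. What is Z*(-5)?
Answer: 5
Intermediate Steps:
Z = -1 (Z = -11*(-10 + 9) - 12 = -11*(-1) - 12 = 11 - 12 = -1)
Z*(-5) = -1*(-5) = 5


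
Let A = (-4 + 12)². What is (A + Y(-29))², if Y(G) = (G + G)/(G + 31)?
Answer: 1225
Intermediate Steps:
Y(G) = 2*G/(31 + G) (Y(G) = (2*G)/(31 + G) = 2*G/(31 + G))
A = 64 (A = 8² = 64)
(A + Y(-29))² = (64 + 2*(-29)/(31 - 29))² = (64 + 2*(-29)/2)² = (64 + 2*(-29)*(½))² = (64 - 29)² = 35² = 1225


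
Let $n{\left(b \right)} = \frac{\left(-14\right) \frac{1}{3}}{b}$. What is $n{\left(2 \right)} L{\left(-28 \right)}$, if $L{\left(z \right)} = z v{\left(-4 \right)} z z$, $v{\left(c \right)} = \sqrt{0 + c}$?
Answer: $\frac{307328 i}{3} \approx 1.0244 \cdot 10^{5} i$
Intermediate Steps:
$n{\left(b \right)} = - \frac{14}{3 b}$ ($n{\left(b \right)} = \frac{\left(-14\right) \frac{1}{3}}{b} = - \frac{14}{3 b}$)
$v{\left(c \right)} = \sqrt{c}$
$L{\left(z \right)} = 2 i z^{3}$ ($L{\left(z \right)} = z \sqrt{-4} z z = z 2 i z^{2} = 2 i z z^{2} = 2 i z^{3}$)
$n{\left(2 \right)} L{\left(-28 \right)} = - \frac{14}{3 \cdot 2} \cdot 2 i \left(-28\right)^{3} = \left(- \frac{14}{3}\right) \frac{1}{2} \cdot 2 i \left(-21952\right) = - \frac{7 \left(- 43904 i\right)}{3} = \frac{307328 i}{3}$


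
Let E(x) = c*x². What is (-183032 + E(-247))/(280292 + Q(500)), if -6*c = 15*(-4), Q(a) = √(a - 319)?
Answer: 119700940936/78563605083 - 427058*√181/78563605083 ≈ 1.5235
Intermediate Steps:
Q(a) = √(-319 + a)
c = 10 (c = -5*(-4)/2 = -⅙*(-60) = 10)
E(x) = 10*x²
(-183032 + E(-247))/(280292 + Q(500)) = (-183032 + 10*(-247)²)/(280292 + √(-319 + 500)) = (-183032 + 10*61009)/(280292 + √181) = (-183032 + 610090)/(280292 + √181) = 427058/(280292 + √181)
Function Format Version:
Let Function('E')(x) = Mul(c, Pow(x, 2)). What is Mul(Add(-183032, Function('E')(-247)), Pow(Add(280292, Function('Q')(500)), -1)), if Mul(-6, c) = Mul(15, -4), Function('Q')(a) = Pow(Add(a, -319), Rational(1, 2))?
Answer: Add(Rational(119700940936, 78563605083), Mul(Rational(-427058, 78563605083), Pow(181, Rational(1, 2)))) ≈ 1.5235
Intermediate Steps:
Function('Q')(a) = Pow(Add(-319, a), Rational(1, 2))
c = 10 (c = Mul(Rational(-1, 6), Mul(15, -4)) = Mul(Rational(-1, 6), -60) = 10)
Function('E')(x) = Mul(10, Pow(x, 2))
Mul(Add(-183032, Function('E')(-247)), Pow(Add(280292, Function('Q')(500)), -1)) = Mul(Add(-183032, Mul(10, Pow(-247, 2))), Pow(Add(280292, Pow(Add(-319, 500), Rational(1, 2))), -1)) = Mul(Add(-183032, Mul(10, 61009)), Pow(Add(280292, Pow(181, Rational(1, 2))), -1)) = Mul(Add(-183032, 610090), Pow(Add(280292, Pow(181, Rational(1, 2))), -1)) = Mul(427058, Pow(Add(280292, Pow(181, Rational(1, 2))), -1))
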